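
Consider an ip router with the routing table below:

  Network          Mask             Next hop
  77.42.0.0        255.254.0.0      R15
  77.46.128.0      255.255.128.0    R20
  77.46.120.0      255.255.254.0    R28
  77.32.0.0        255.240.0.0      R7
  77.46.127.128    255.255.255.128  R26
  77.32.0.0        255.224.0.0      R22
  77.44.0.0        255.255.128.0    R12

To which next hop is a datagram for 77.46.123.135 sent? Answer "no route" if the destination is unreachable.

R7

Routes whose prefix contains 77.46.123.135:
  77.32.0.0/11 (77.32.0.0 - 77.63.255.255) -> R22
  77.32.0.0/12 (77.32.0.0 - 77.47.255.255) -> R7
More-specific entries that do NOT match:
  77.46.127.128/25 (77.46.127.128 - 77.46.127.255) does not contain 77.46.123.135
  77.46.120.0/23 (77.46.120.0 - 77.46.121.255) does not contain 77.46.123.135
  77.46.128.0/17 (77.46.128.0 - 77.46.255.255) does not contain 77.46.123.135
  77.44.0.0/17 (77.44.0.0 - 77.44.127.255) does not contain 77.46.123.135
  77.42.0.0/15 (77.42.0.0 - 77.43.255.255) does not contain 77.46.123.135
Longest matching prefix is /12 -> next hop R7.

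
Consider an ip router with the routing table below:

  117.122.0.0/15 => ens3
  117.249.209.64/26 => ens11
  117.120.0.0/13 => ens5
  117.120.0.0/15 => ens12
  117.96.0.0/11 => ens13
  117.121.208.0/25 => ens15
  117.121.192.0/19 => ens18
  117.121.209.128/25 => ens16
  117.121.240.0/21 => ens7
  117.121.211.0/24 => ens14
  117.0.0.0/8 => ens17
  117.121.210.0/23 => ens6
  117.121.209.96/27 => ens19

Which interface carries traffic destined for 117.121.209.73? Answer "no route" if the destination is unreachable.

Routes whose prefix contains 117.121.209.73:
  117.0.0.0/8 (117.0.0.0 - 117.255.255.255) -> ens17
  117.96.0.0/11 (117.96.0.0 - 117.127.255.255) -> ens13
  117.120.0.0/13 (117.120.0.0 - 117.127.255.255) -> ens5
  117.120.0.0/15 (117.120.0.0 - 117.121.255.255) -> ens12
  117.121.192.0/19 (117.121.192.0 - 117.121.223.255) -> ens18
More-specific entries that do NOT match:
  117.121.209.96/27 (117.121.209.96 - 117.121.209.127) does not contain 117.121.209.73
  117.249.209.64/26 (117.249.209.64 - 117.249.209.127) does not contain 117.121.209.73
  117.121.208.0/25 (117.121.208.0 - 117.121.208.127) does not contain 117.121.209.73
  117.121.209.128/25 (117.121.209.128 - 117.121.209.255) does not contain 117.121.209.73
  117.121.211.0/24 (117.121.211.0 - 117.121.211.255) does not contain 117.121.209.73
  117.121.210.0/23 (117.121.210.0 - 117.121.211.255) does not contain 117.121.209.73
  117.121.240.0/21 (117.121.240.0 - 117.121.247.255) does not contain 117.121.209.73
Longest matching prefix is /19 -> interface ens18.

ens18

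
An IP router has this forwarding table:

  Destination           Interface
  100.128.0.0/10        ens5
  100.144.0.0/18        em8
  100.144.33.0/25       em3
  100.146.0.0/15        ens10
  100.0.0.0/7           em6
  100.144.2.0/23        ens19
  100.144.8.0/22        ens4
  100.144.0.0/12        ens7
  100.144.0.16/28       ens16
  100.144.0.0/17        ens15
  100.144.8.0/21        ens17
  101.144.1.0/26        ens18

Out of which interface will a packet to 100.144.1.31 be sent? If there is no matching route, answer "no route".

em8

Routes whose prefix contains 100.144.1.31:
  100.0.0.0/7 (100.0.0.0 - 101.255.255.255) -> em6
  100.128.0.0/10 (100.128.0.0 - 100.191.255.255) -> ens5
  100.144.0.0/12 (100.144.0.0 - 100.159.255.255) -> ens7
  100.144.0.0/17 (100.144.0.0 - 100.144.127.255) -> ens15
  100.144.0.0/18 (100.144.0.0 - 100.144.63.255) -> em8
More-specific entries that do NOT match:
  100.144.0.16/28 (100.144.0.16 - 100.144.0.31) does not contain 100.144.1.31
  101.144.1.0/26 (101.144.1.0 - 101.144.1.63) does not contain 100.144.1.31
  100.144.33.0/25 (100.144.33.0 - 100.144.33.127) does not contain 100.144.1.31
  100.144.2.0/23 (100.144.2.0 - 100.144.3.255) does not contain 100.144.1.31
  100.144.8.0/22 (100.144.8.0 - 100.144.11.255) does not contain 100.144.1.31
  100.144.8.0/21 (100.144.8.0 - 100.144.15.255) does not contain 100.144.1.31
Longest matching prefix is /18 -> interface em8.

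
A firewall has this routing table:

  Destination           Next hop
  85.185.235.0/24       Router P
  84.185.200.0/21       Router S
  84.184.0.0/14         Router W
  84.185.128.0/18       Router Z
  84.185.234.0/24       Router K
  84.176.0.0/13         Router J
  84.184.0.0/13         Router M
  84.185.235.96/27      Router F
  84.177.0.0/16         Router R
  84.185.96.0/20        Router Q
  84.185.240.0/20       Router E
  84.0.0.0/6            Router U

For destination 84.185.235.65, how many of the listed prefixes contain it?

Prefixes containing 84.185.235.65:
  84.0.0.0/6 (84.0.0.0 - 87.255.255.255)
  84.184.0.0/13 (84.184.0.0 - 84.191.255.255)
  84.184.0.0/14 (84.184.0.0 - 84.187.255.255)
Total matching entries: 3.

3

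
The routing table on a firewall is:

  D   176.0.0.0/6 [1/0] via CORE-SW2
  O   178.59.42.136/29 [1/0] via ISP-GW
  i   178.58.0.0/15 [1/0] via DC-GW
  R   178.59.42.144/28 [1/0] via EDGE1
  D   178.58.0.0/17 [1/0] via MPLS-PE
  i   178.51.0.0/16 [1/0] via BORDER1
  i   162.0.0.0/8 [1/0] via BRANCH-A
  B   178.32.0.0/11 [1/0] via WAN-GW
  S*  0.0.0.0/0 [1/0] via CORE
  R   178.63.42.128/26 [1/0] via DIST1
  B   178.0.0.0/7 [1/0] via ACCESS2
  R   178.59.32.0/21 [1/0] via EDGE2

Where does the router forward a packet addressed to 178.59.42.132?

DC-GW

Routes whose prefix contains 178.59.42.132:
  0.0.0.0/0 (default, matches everything) -> CORE
  176.0.0.0/6 (176.0.0.0 - 179.255.255.255) -> CORE-SW2
  178.0.0.0/7 (178.0.0.0 - 179.255.255.255) -> ACCESS2
  178.32.0.0/11 (178.32.0.0 - 178.63.255.255) -> WAN-GW
  178.58.0.0/15 (178.58.0.0 - 178.59.255.255) -> DC-GW
More-specific entries that do NOT match:
  178.59.42.136/29 (178.59.42.136 - 178.59.42.143) does not contain 178.59.42.132
  178.59.42.144/28 (178.59.42.144 - 178.59.42.159) does not contain 178.59.42.132
  178.63.42.128/26 (178.63.42.128 - 178.63.42.191) does not contain 178.59.42.132
  178.59.32.0/21 (178.59.32.0 - 178.59.39.255) does not contain 178.59.42.132
  178.58.0.0/17 (178.58.0.0 - 178.58.127.255) does not contain 178.59.42.132
  178.51.0.0/16 (178.51.0.0 - 178.51.255.255) does not contain 178.59.42.132
Longest matching prefix is /15 -> next hop DC-GW.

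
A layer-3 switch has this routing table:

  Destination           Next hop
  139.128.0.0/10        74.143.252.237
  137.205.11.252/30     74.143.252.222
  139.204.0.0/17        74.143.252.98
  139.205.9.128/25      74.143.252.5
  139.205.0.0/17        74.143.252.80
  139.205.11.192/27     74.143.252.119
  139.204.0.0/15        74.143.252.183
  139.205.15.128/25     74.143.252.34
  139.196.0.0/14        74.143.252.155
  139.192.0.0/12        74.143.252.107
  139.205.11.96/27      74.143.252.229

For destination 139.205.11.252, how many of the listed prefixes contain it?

3

Prefixes containing 139.205.11.252:
  139.192.0.0/12 (139.192.0.0 - 139.207.255.255)
  139.204.0.0/15 (139.204.0.0 - 139.205.255.255)
  139.205.0.0/17 (139.205.0.0 - 139.205.127.255)
Total matching entries: 3.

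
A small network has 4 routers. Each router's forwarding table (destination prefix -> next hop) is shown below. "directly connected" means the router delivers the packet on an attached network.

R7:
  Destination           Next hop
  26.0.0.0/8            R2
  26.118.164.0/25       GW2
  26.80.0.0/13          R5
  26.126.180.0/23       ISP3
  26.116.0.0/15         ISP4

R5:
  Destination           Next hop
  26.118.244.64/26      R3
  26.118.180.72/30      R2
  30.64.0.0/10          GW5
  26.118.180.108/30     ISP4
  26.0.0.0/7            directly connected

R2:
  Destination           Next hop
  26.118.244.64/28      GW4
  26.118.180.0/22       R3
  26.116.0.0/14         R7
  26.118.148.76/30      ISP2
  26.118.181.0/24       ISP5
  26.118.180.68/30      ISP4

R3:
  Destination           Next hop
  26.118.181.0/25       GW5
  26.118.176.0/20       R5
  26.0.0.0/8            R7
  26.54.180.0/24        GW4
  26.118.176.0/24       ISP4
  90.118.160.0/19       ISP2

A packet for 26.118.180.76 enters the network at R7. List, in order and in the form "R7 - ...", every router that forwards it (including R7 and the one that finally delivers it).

R7 - R2 - R3 - R5

At R7: longest match for 26.118.180.76 is 26.0.0.0/8 -> R2
At R2: longest match for 26.118.180.76 is 26.118.180.0/22 -> R3
At R3: longest match for 26.118.180.76 is 26.118.176.0/20 -> R5
At R5: longest match for 26.118.180.76 is 26.0.0.0/7 -> directly connected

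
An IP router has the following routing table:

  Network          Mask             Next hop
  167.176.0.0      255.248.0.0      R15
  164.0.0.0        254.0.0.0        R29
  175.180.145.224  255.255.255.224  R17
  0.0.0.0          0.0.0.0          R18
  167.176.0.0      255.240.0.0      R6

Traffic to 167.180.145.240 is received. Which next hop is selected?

R15

Routes whose prefix contains 167.180.145.240:
  0.0.0.0/0 (default, matches everything) -> R18
  167.176.0.0/12 (167.176.0.0 - 167.191.255.255) -> R6
  167.176.0.0/13 (167.176.0.0 - 167.183.255.255) -> R15
More-specific entries that do NOT match:
  175.180.145.224/27 (175.180.145.224 - 175.180.145.255) does not contain 167.180.145.240
Longest matching prefix is /13 -> next hop R15.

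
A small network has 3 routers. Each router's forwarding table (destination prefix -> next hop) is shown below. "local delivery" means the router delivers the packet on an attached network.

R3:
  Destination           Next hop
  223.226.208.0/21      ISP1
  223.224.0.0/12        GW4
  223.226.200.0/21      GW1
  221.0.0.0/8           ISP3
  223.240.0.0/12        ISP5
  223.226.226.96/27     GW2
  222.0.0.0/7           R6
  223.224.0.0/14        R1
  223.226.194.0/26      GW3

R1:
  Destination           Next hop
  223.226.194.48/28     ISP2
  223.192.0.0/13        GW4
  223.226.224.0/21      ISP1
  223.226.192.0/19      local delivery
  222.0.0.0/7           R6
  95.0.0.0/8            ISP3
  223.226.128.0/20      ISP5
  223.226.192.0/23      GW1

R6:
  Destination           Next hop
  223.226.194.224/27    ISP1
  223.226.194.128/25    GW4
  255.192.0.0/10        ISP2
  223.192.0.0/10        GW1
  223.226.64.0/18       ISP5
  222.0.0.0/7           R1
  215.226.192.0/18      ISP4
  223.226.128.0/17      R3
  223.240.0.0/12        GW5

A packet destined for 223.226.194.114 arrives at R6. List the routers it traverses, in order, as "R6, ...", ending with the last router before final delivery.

R6, R3, R1

At R6: longest match for 223.226.194.114 is 223.226.128.0/17 -> R3
At R3: longest match for 223.226.194.114 is 223.224.0.0/14 -> R1
At R1: longest match for 223.226.194.114 is 223.226.192.0/19 -> local delivery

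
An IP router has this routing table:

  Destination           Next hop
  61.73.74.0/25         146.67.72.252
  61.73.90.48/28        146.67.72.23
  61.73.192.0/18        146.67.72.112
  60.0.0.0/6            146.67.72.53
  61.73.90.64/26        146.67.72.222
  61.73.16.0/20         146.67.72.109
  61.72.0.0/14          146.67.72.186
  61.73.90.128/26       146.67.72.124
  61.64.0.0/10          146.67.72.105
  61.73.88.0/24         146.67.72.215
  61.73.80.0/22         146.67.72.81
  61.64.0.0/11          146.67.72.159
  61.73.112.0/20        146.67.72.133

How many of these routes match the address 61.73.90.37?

4

Prefixes containing 61.73.90.37:
  60.0.0.0/6 (60.0.0.0 - 63.255.255.255)
  61.64.0.0/10 (61.64.0.0 - 61.127.255.255)
  61.64.0.0/11 (61.64.0.0 - 61.95.255.255)
  61.72.0.0/14 (61.72.0.0 - 61.75.255.255)
Total matching entries: 4.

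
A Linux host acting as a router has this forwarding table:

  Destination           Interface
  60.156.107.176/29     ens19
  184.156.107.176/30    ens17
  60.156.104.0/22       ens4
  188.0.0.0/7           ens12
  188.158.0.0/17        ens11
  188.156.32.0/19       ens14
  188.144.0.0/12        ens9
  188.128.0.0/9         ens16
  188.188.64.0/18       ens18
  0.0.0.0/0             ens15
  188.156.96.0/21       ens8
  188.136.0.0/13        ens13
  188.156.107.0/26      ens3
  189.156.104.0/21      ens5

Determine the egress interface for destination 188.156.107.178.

ens9

Routes whose prefix contains 188.156.107.178:
  0.0.0.0/0 (default, matches everything) -> ens15
  188.0.0.0/7 (188.0.0.0 - 189.255.255.255) -> ens12
  188.128.0.0/9 (188.128.0.0 - 188.255.255.255) -> ens16
  188.144.0.0/12 (188.144.0.0 - 188.159.255.255) -> ens9
More-specific entries that do NOT match:
  184.156.107.176/30 (184.156.107.176 - 184.156.107.179) does not contain 188.156.107.178
  60.156.107.176/29 (60.156.107.176 - 60.156.107.183) does not contain 188.156.107.178
  188.156.107.0/26 (188.156.107.0 - 188.156.107.63) does not contain 188.156.107.178
  60.156.104.0/22 (60.156.104.0 - 60.156.107.255) does not contain 188.156.107.178
  188.156.96.0/21 (188.156.96.0 - 188.156.103.255) does not contain 188.156.107.178
  189.156.104.0/21 (189.156.104.0 - 189.156.111.255) does not contain 188.156.107.178
  188.156.32.0/19 (188.156.32.0 - 188.156.63.255) does not contain 188.156.107.178
  188.188.64.0/18 (188.188.64.0 - 188.188.127.255) does not contain 188.156.107.178
  188.158.0.0/17 (188.158.0.0 - 188.158.127.255) does not contain 188.156.107.178
  188.136.0.0/13 (188.136.0.0 - 188.143.255.255) does not contain 188.156.107.178
Longest matching prefix is /12 -> interface ens9.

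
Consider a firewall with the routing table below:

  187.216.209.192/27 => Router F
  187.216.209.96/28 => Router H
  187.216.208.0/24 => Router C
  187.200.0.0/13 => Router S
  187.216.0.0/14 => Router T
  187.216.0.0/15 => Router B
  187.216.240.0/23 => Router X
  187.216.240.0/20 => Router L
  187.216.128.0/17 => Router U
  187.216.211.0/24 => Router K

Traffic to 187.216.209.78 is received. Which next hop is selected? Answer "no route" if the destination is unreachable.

Router U

Routes whose prefix contains 187.216.209.78:
  187.216.0.0/14 (187.216.0.0 - 187.219.255.255) -> Router T
  187.216.0.0/15 (187.216.0.0 - 187.217.255.255) -> Router B
  187.216.128.0/17 (187.216.128.0 - 187.216.255.255) -> Router U
More-specific entries that do NOT match:
  187.216.209.96/28 (187.216.209.96 - 187.216.209.111) does not contain 187.216.209.78
  187.216.209.192/27 (187.216.209.192 - 187.216.209.223) does not contain 187.216.209.78
  187.216.208.0/24 (187.216.208.0 - 187.216.208.255) does not contain 187.216.209.78
  187.216.211.0/24 (187.216.211.0 - 187.216.211.255) does not contain 187.216.209.78
  187.216.240.0/23 (187.216.240.0 - 187.216.241.255) does not contain 187.216.209.78
  187.216.240.0/20 (187.216.240.0 - 187.216.255.255) does not contain 187.216.209.78
Longest matching prefix is /17 -> next hop Router U.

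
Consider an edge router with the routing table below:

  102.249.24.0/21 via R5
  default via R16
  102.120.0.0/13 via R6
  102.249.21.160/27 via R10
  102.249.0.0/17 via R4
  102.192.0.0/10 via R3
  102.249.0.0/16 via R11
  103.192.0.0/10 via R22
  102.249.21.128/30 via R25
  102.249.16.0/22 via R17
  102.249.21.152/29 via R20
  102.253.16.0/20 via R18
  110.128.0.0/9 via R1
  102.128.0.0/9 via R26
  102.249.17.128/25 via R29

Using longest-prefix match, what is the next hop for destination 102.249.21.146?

Routes whose prefix contains 102.249.21.146:
  0.0.0.0/0 (default, matches everything) -> R16
  102.128.0.0/9 (102.128.0.0 - 102.255.255.255) -> R26
  102.192.0.0/10 (102.192.0.0 - 102.255.255.255) -> R3
  102.249.0.0/16 (102.249.0.0 - 102.249.255.255) -> R11
  102.249.0.0/17 (102.249.0.0 - 102.249.127.255) -> R4
More-specific entries that do NOT match:
  102.249.21.128/30 (102.249.21.128 - 102.249.21.131) does not contain 102.249.21.146
  102.249.21.152/29 (102.249.21.152 - 102.249.21.159) does not contain 102.249.21.146
  102.249.21.160/27 (102.249.21.160 - 102.249.21.191) does not contain 102.249.21.146
  102.249.17.128/25 (102.249.17.128 - 102.249.17.255) does not contain 102.249.21.146
  102.249.16.0/22 (102.249.16.0 - 102.249.19.255) does not contain 102.249.21.146
  102.249.24.0/21 (102.249.24.0 - 102.249.31.255) does not contain 102.249.21.146
  102.253.16.0/20 (102.253.16.0 - 102.253.31.255) does not contain 102.249.21.146
Longest matching prefix is /17 -> next hop R4.

R4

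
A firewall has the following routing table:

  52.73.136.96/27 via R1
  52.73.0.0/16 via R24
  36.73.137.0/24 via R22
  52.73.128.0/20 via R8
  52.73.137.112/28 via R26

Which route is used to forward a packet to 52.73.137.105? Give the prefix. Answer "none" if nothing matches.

52.73.128.0/20

Entries matching 52.73.137.105:
  52.73.0.0/16 (52.73.0.0 - 52.73.255.255)
  52.73.128.0/20 (52.73.128.0 - 52.73.143.255)
Most specific is 52.73.128.0/20.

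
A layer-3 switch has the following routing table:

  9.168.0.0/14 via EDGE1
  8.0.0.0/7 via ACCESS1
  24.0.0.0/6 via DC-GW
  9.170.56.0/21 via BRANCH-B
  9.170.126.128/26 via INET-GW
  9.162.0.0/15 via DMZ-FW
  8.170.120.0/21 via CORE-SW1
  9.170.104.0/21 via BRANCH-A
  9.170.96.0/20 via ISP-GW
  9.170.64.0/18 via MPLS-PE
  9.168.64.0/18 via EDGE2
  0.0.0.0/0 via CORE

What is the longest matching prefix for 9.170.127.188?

9.170.64.0/18

Entries matching 9.170.127.188:
  0.0.0.0/0 (default, matches everything)
  8.0.0.0/7 (8.0.0.0 - 9.255.255.255)
  9.168.0.0/14 (9.168.0.0 - 9.171.255.255)
  9.170.64.0/18 (9.170.64.0 - 9.170.127.255)
Most specific is 9.170.64.0/18.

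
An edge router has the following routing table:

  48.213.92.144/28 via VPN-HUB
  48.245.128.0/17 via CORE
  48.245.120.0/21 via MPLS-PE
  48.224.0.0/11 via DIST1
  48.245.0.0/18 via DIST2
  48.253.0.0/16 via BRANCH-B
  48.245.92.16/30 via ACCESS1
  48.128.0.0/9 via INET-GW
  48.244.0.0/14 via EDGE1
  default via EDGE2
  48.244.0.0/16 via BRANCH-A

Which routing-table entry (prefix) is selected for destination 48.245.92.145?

48.244.0.0/14

Entries matching 48.245.92.145:
  0.0.0.0/0 (default, matches everything)
  48.128.0.0/9 (48.128.0.0 - 48.255.255.255)
  48.224.0.0/11 (48.224.0.0 - 48.255.255.255)
  48.244.0.0/14 (48.244.0.0 - 48.247.255.255)
Most specific is 48.244.0.0/14.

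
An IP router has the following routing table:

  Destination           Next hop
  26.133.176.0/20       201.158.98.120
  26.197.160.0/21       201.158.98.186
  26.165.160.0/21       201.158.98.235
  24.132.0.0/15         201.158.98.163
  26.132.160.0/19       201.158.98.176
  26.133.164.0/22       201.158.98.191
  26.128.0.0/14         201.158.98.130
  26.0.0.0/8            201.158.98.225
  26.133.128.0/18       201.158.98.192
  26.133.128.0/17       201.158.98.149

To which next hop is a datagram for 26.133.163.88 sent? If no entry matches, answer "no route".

Routes whose prefix contains 26.133.163.88:
  26.0.0.0/8 (26.0.0.0 - 26.255.255.255) -> 201.158.98.225
  26.133.128.0/17 (26.133.128.0 - 26.133.255.255) -> 201.158.98.149
  26.133.128.0/18 (26.133.128.0 - 26.133.191.255) -> 201.158.98.192
More-specific entries that do NOT match:
  26.133.164.0/22 (26.133.164.0 - 26.133.167.255) does not contain 26.133.163.88
  26.197.160.0/21 (26.197.160.0 - 26.197.167.255) does not contain 26.133.163.88
  26.165.160.0/21 (26.165.160.0 - 26.165.167.255) does not contain 26.133.163.88
  26.133.176.0/20 (26.133.176.0 - 26.133.191.255) does not contain 26.133.163.88
  26.132.160.0/19 (26.132.160.0 - 26.132.191.255) does not contain 26.133.163.88
Longest matching prefix is /18 -> next hop 201.158.98.192.

201.158.98.192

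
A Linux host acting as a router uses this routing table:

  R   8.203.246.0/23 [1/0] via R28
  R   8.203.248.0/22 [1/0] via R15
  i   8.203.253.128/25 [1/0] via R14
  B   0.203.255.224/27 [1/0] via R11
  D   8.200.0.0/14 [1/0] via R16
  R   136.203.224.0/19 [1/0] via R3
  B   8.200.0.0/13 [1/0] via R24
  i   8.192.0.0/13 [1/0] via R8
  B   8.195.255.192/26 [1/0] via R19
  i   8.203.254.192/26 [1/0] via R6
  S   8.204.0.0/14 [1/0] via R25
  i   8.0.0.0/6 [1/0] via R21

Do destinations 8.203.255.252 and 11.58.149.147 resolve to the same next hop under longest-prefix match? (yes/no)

8.203.255.252: longest match 8.200.0.0/14 -> R16
11.58.149.147: longest match 8.0.0.0/6 -> R21

no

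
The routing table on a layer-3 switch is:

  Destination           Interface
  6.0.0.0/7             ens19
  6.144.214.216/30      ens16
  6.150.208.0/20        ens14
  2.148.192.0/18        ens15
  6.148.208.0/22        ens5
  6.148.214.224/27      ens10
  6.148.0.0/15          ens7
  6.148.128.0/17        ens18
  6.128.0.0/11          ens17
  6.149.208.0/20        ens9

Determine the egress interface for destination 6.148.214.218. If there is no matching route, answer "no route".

Routes whose prefix contains 6.148.214.218:
  6.0.0.0/7 (6.0.0.0 - 7.255.255.255) -> ens19
  6.128.0.0/11 (6.128.0.0 - 6.159.255.255) -> ens17
  6.148.0.0/15 (6.148.0.0 - 6.149.255.255) -> ens7
  6.148.128.0/17 (6.148.128.0 - 6.148.255.255) -> ens18
More-specific entries that do NOT match:
  6.144.214.216/30 (6.144.214.216 - 6.144.214.219) does not contain 6.148.214.218
  6.148.214.224/27 (6.148.214.224 - 6.148.214.255) does not contain 6.148.214.218
  6.148.208.0/22 (6.148.208.0 - 6.148.211.255) does not contain 6.148.214.218
  6.150.208.0/20 (6.150.208.0 - 6.150.223.255) does not contain 6.148.214.218
  6.149.208.0/20 (6.149.208.0 - 6.149.223.255) does not contain 6.148.214.218
  2.148.192.0/18 (2.148.192.0 - 2.148.255.255) does not contain 6.148.214.218
Longest matching prefix is /17 -> interface ens18.

ens18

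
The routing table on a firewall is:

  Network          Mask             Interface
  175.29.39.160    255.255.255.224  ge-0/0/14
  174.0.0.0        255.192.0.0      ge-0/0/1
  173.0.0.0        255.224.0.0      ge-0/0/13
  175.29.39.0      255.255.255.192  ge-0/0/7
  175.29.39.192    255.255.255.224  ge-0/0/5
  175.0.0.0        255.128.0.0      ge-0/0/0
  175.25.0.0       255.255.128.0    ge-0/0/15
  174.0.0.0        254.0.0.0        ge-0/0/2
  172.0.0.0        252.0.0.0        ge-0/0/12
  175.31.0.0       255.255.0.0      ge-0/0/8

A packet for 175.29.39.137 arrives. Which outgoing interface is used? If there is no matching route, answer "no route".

Routes whose prefix contains 175.29.39.137:
  172.0.0.0/6 (172.0.0.0 - 175.255.255.255) -> ge-0/0/12
  174.0.0.0/7 (174.0.0.0 - 175.255.255.255) -> ge-0/0/2
  175.0.0.0/9 (175.0.0.0 - 175.127.255.255) -> ge-0/0/0
More-specific entries that do NOT match:
  175.29.39.160/27 (175.29.39.160 - 175.29.39.191) does not contain 175.29.39.137
  175.29.39.192/27 (175.29.39.192 - 175.29.39.223) does not contain 175.29.39.137
  175.29.39.0/26 (175.29.39.0 - 175.29.39.63) does not contain 175.29.39.137
  175.25.0.0/17 (175.25.0.0 - 175.25.127.255) does not contain 175.29.39.137
  175.31.0.0/16 (175.31.0.0 - 175.31.255.255) does not contain 175.29.39.137
  173.0.0.0/11 (173.0.0.0 - 173.31.255.255) does not contain 175.29.39.137
  174.0.0.0/10 (174.0.0.0 - 174.63.255.255) does not contain 175.29.39.137
Longest matching prefix is /9 -> interface ge-0/0/0.

ge-0/0/0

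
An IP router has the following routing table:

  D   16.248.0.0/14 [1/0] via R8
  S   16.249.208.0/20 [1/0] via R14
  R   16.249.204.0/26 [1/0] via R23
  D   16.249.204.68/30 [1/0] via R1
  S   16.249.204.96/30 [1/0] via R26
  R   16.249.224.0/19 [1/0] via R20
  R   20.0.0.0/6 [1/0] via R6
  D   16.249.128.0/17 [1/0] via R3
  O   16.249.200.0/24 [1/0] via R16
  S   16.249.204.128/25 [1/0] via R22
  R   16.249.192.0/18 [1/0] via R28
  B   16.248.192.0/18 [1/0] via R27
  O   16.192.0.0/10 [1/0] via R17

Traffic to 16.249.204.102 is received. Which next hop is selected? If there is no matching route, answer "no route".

R28

Routes whose prefix contains 16.249.204.102:
  16.192.0.0/10 (16.192.0.0 - 16.255.255.255) -> R17
  16.248.0.0/14 (16.248.0.0 - 16.251.255.255) -> R8
  16.249.128.0/17 (16.249.128.0 - 16.249.255.255) -> R3
  16.249.192.0/18 (16.249.192.0 - 16.249.255.255) -> R28
More-specific entries that do NOT match:
  16.249.204.68/30 (16.249.204.68 - 16.249.204.71) does not contain 16.249.204.102
  16.249.204.96/30 (16.249.204.96 - 16.249.204.99) does not contain 16.249.204.102
  16.249.204.0/26 (16.249.204.0 - 16.249.204.63) does not contain 16.249.204.102
  16.249.204.128/25 (16.249.204.128 - 16.249.204.255) does not contain 16.249.204.102
  16.249.200.0/24 (16.249.200.0 - 16.249.200.255) does not contain 16.249.204.102
  16.249.208.0/20 (16.249.208.0 - 16.249.223.255) does not contain 16.249.204.102
  16.249.224.0/19 (16.249.224.0 - 16.249.255.255) does not contain 16.249.204.102
Longest matching prefix is /18 -> next hop R28.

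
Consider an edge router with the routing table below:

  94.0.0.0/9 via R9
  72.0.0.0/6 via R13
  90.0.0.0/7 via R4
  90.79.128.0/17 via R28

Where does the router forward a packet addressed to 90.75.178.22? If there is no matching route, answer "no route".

R4

Routes whose prefix contains 90.75.178.22:
  90.0.0.0/7 (90.0.0.0 - 91.255.255.255) -> R4
More-specific entries that do NOT match:
  90.79.128.0/17 (90.79.128.0 - 90.79.255.255) does not contain 90.75.178.22
  94.0.0.0/9 (94.0.0.0 - 94.127.255.255) does not contain 90.75.178.22
Longest matching prefix is /7 -> next hop R4.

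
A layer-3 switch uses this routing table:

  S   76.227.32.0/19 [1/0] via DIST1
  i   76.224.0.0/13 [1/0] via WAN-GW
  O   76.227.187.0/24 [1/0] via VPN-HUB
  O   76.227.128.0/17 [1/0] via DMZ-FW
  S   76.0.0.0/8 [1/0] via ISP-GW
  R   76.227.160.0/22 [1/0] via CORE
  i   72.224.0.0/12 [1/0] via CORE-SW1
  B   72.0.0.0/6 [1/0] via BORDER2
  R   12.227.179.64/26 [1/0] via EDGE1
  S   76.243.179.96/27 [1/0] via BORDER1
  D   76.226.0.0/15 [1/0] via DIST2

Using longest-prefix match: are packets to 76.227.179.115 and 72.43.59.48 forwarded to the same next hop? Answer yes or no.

no

76.227.179.115: longest match 76.227.128.0/17 -> DMZ-FW
72.43.59.48: longest match 72.0.0.0/6 -> BORDER2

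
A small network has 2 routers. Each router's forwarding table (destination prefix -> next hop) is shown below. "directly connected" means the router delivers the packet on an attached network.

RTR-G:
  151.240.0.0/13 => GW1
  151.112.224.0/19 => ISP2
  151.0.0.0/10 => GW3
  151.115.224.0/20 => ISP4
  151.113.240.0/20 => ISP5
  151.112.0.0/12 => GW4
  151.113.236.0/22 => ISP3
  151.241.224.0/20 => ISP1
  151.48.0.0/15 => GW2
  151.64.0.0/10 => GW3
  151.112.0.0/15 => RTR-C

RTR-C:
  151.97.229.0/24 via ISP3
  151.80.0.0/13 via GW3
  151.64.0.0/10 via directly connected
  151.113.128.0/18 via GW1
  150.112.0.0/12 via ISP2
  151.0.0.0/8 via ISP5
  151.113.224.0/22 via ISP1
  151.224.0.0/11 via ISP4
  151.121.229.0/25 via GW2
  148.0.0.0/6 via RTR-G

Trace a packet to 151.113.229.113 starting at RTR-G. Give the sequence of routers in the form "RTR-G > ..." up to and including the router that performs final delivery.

At RTR-G: longest match for 151.113.229.113 is 151.112.0.0/15 -> RTR-C
At RTR-C: longest match for 151.113.229.113 is 151.64.0.0/10 -> directly connected

RTR-G > RTR-C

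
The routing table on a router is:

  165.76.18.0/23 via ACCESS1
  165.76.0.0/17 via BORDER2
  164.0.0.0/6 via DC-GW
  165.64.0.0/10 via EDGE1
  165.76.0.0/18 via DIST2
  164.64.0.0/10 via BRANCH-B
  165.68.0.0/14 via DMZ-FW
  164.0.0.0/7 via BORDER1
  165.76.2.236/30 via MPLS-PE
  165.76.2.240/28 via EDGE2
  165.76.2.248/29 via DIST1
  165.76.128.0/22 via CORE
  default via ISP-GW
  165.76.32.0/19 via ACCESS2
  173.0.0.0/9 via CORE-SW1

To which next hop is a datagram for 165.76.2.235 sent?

Routes whose prefix contains 165.76.2.235:
  0.0.0.0/0 (default, matches everything) -> ISP-GW
  164.0.0.0/6 (164.0.0.0 - 167.255.255.255) -> DC-GW
  164.0.0.0/7 (164.0.0.0 - 165.255.255.255) -> BORDER1
  165.64.0.0/10 (165.64.0.0 - 165.127.255.255) -> EDGE1
  165.76.0.0/17 (165.76.0.0 - 165.76.127.255) -> BORDER2
  165.76.0.0/18 (165.76.0.0 - 165.76.63.255) -> DIST2
More-specific entries that do NOT match:
  165.76.2.236/30 (165.76.2.236 - 165.76.2.239) does not contain 165.76.2.235
  165.76.2.248/29 (165.76.2.248 - 165.76.2.255) does not contain 165.76.2.235
  165.76.2.240/28 (165.76.2.240 - 165.76.2.255) does not contain 165.76.2.235
  165.76.18.0/23 (165.76.18.0 - 165.76.19.255) does not contain 165.76.2.235
  165.76.128.0/22 (165.76.128.0 - 165.76.131.255) does not contain 165.76.2.235
  165.76.32.0/19 (165.76.32.0 - 165.76.63.255) does not contain 165.76.2.235
Longest matching prefix is /18 -> next hop DIST2.

DIST2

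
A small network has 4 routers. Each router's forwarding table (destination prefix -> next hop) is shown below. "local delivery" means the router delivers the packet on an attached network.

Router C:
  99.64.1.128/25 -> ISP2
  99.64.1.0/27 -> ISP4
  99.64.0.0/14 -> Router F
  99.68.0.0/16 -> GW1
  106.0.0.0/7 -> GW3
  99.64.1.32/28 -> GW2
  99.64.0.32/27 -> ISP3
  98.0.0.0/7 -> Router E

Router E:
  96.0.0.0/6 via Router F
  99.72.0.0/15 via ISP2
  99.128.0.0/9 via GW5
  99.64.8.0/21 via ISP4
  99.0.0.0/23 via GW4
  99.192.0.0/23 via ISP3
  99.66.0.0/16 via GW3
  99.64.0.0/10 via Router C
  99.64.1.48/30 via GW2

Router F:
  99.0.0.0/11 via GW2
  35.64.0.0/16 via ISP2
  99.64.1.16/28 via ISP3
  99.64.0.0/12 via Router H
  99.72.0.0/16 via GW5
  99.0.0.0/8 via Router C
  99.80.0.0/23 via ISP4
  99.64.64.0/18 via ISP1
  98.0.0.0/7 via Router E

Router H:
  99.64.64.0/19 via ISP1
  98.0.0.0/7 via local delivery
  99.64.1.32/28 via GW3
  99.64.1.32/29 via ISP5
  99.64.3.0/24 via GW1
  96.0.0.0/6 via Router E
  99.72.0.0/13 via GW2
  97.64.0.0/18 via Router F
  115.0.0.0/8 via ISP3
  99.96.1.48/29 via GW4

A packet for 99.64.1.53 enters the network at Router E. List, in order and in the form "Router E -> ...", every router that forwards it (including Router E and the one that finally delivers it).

Router E -> Router C -> Router F -> Router H

At Router E: longest match for 99.64.1.53 is 99.64.0.0/10 -> Router C
At Router C: longest match for 99.64.1.53 is 99.64.0.0/14 -> Router F
At Router F: longest match for 99.64.1.53 is 99.64.0.0/12 -> Router H
At Router H: longest match for 99.64.1.53 is 98.0.0.0/7 -> local delivery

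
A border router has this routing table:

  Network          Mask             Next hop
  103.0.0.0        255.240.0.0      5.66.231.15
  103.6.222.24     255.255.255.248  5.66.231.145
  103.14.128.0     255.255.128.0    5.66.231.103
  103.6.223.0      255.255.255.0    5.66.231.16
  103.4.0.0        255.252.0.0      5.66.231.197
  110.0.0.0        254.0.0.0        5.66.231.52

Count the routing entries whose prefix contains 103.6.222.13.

2

Prefixes containing 103.6.222.13:
  103.0.0.0/12 (103.0.0.0 - 103.15.255.255)
  103.4.0.0/14 (103.4.0.0 - 103.7.255.255)
Total matching entries: 2.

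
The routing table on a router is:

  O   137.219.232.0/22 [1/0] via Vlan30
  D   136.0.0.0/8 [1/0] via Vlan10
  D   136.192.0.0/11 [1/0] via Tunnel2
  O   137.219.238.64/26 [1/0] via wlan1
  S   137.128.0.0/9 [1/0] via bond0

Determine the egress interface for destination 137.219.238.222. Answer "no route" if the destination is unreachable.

bond0

Routes whose prefix contains 137.219.238.222:
  137.128.0.0/9 (137.128.0.0 - 137.255.255.255) -> bond0
More-specific entries that do NOT match:
  137.219.238.64/26 (137.219.238.64 - 137.219.238.127) does not contain 137.219.238.222
  137.219.232.0/22 (137.219.232.0 - 137.219.235.255) does not contain 137.219.238.222
  136.192.0.0/11 (136.192.0.0 - 136.223.255.255) does not contain 137.219.238.222
Longest matching prefix is /9 -> interface bond0.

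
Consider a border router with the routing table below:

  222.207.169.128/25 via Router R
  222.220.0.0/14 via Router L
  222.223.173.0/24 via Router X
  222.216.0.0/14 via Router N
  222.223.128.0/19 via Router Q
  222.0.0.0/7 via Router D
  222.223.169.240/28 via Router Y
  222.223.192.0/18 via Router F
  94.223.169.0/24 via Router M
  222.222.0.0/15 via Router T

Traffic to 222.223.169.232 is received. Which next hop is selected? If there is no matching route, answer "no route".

Routes whose prefix contains 222.223.169.232:
  222.0.0.0/7 (222.0.0.0 - 223.255.255.255) -> Router D
  222.220.0.0/14 (222.220.0.0 - 222.223.255.255) -> Router L
  222.222.0.0/15 (222.222.0.0 - 222.223.255.255) -> Router T
More-specific entries that do NOT match:
  222.223.169.240/28 (222.223.169.240 - 222.223.169.255) does not contain 222.223.169.232
  222.207.169.128/25 (222.207.169.128 - 222.207.169.255) does not contain 222.223.169.232
  222.223.173.0/24 (222.223.173.0 - 222.223.173.255) does not contain 222.223.169.232
  94.223.169.0/24 (94.223.169.0 - 94.223.169.255) does not contain 222.223.169.232
  222.223.128.0/19 (222.223.128.0 - 222.223.159.255) does not contain 222.223.169.232
  222.223.192.0/18 (222.223.192.0 - 222.223.255.255) does not contain 222.223.169.232
Longest matching prefix is /15 -> next hop Router T.

Router T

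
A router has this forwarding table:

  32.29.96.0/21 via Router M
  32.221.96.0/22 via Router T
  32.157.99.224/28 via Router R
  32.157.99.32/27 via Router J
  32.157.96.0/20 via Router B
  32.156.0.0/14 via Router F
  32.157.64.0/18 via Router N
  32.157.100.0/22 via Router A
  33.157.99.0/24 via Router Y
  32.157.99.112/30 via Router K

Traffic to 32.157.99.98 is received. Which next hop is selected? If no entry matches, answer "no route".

Router B

Routes whose prefix contains 32.157.99.98:
  32.156.0.0/14 (32.156.0.0 - 32.159.255.255) -> Router F
  32.157.64.0/18 (32.157.64.0 - 32.157.127.255) -> Router N
  32.157.96.0/20 (32.157.96.0 - 32.157.111.255) -> Router B
More-specific entries that do NOT match:
  32.157.99.112/30 (32.157.99.112 - 32.157.99.115) does not contain 32.157.99.98
  32.157.99.224/28 (32.157.99.224 - 32.157.99.239) does not contain 32.157.99.98
  32.157.99.32/27 (32.157.99.32 - 32.157.99.63) does not contain 32.157.99.98
  33.157.99.0/24 (33.157.99.0 - 33.157.99.255) does not contain 32.157.99.98
  32.221.96.0/22 (32.221.96.0 - 32.221.99.255) does not contain 32.157.99.98
  32.157.100.0/22 (32.157.100.0 - 32.157.103.255) does not contain 32.157.99.98
  32.29.96.0/21 (32.29.96.0 - 32.29.103.255) does not contain 32.157.99.98
Longest matching prefix is /20 -> next hop Router B.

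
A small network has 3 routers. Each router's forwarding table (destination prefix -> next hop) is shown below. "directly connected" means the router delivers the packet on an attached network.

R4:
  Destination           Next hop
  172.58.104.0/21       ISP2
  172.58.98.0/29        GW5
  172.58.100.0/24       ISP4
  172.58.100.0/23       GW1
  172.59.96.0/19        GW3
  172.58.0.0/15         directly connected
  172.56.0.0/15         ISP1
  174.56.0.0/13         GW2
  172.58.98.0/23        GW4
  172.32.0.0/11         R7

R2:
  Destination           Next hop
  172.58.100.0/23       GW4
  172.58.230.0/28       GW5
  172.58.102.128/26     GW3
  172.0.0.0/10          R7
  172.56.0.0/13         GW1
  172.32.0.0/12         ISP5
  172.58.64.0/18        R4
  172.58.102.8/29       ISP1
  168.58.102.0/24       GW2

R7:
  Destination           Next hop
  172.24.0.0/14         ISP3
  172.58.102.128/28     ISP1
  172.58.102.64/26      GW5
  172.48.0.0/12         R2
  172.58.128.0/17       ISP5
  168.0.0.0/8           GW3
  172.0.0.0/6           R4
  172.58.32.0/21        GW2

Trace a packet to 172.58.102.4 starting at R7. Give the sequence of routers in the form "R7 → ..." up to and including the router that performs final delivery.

At R7: longest match for 172.58.102.4 is 172.48.0.0/12 -> R2
At R2: longest match for 172.58.102.4 is 172.58.64.0/18 -> R4
At R4: longest match for 172.58.102.4 is 172.58.0.0/15 -> directly connected

R7 → R2 → R4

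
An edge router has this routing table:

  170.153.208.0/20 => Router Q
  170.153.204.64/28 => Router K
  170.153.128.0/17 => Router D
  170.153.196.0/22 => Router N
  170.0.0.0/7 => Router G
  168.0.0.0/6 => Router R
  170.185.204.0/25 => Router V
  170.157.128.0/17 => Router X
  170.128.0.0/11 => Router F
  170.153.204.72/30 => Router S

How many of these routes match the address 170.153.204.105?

4

Prefixes containing 170.153.204.105:
  168.0.0.0/6 (168.0.0.0 - 171.255.255.255)
  170.0.0.0/7 (170.0.0.0 - 171.255.255.255)
  170.128.0.0/11 (170.128.0.0 - 170.159.255.255)
  170.153.128.0/17 (170.153.128.0 - 170.153.255.255)
Total matching entries: 4.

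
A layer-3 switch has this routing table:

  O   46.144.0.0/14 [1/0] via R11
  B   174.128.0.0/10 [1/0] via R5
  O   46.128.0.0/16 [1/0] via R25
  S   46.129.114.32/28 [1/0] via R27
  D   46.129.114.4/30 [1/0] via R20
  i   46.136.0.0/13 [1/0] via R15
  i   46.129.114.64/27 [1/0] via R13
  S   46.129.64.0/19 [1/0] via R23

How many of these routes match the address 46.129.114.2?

No listed prefix contains 46.129.114.2.
Total matching entries: 0.

0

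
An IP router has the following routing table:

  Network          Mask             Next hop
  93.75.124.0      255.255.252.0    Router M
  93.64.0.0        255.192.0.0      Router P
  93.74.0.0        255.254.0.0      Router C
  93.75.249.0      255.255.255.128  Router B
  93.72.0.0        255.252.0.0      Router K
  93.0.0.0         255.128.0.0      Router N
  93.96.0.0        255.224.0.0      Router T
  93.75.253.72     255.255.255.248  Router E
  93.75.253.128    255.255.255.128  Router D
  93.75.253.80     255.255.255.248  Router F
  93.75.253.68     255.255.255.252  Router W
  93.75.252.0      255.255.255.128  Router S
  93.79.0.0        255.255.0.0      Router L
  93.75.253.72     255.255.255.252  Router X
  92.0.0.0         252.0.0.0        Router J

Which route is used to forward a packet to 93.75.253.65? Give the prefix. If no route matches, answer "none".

Entries matching 93.75.253.65:
  92.0.0.0/6 (92.0.0.0 - 95.255.255.255)
  93.0.0.0/9 (93.0.0.0 - 93.127.255.255)
  93.64.0.0/10 (93.64.0.0 - 93.127.255.255)
  93.72.0.0/14 (93.72.0.0 - 93.75.255.255)
  93.74.0.0/15 (93.74.0.0 - 93.75.255.255)
Most specific is 93.74.0.0/15.

93.74.0.0/15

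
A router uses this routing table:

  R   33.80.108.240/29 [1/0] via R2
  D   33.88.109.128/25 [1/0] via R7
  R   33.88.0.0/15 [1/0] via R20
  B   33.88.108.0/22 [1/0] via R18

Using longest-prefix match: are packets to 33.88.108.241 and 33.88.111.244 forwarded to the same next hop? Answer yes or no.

yes

33.88.108.241: longest match 33.88.108.0/22 -> R18
33.88.111.244: longest match 33.88.108.0/22 -> R18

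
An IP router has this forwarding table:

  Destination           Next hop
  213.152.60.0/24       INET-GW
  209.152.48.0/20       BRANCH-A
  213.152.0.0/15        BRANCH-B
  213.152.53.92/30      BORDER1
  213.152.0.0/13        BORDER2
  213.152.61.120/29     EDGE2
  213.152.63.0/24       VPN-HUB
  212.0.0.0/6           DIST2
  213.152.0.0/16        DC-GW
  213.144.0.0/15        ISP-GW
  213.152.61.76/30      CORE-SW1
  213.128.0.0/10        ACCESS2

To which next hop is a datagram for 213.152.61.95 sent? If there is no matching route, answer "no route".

Routes whose prefix contains 213.152.61.95:
  212.0.0.0/6 (212.0.0.0 - 215.255.255.255) -> DIST2
  213.128.0.0/10 (213.128.0.0 - 213.191.255.255) -> ACCESS2
  213.152.0.0/13 (213.152.0.0 - 213.159.255.255) -> BORDER2
  213.152.0.0/15 (213.152.0.0 - 213.153.255.255) -> BRANCH-B
  213.152.0.0/16 (213.152.0.0 - 213.152.255.255) -> DC-GW
More-specific entries that do NOT match:
  213.152.53.92/30 (213.152.53.92 - 213.152.53.95) does not contain 213.152.61.95
  213.152.61.76/30 (213.152.61.76 - 213.152.61.79) does not contain 213.152.61.95
  213.152.61.120/29 (213.152.61.120 - 213.152.61.127) does not contain 213.152.61.95
  213.152.60.0/24 (213.152.60.0 - 213.152.60.255) does not contain 213.152.61.95
  213.152.63.0/24 (213.152.63.0 - 213.152.63.255) does not contain 213.152.61.95
  209.152.48.0/20 (209.152.48.0 - 209.152.63.255) does not contain 213.152.61.95
Longest matching prefix is /16 -> next hop DC-GW.

DC-GW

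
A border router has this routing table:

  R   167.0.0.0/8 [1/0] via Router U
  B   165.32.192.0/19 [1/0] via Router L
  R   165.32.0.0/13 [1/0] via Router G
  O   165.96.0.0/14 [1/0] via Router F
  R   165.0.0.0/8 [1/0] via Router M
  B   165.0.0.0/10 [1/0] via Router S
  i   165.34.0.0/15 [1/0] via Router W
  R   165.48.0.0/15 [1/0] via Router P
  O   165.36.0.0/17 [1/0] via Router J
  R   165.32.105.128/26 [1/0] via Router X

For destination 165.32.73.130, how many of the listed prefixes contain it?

3

Prefixes containing 165.32.73.130:
  165.0.0.0/8 (165.0.0.0 - 165.255.255.255)
  165.0.0.0/10 (165.0.0.0 - 165.63.255.255)
  165.32.0.0/13 (165.32.0.0 - 165.39.255.255)
Total matching entries: 3.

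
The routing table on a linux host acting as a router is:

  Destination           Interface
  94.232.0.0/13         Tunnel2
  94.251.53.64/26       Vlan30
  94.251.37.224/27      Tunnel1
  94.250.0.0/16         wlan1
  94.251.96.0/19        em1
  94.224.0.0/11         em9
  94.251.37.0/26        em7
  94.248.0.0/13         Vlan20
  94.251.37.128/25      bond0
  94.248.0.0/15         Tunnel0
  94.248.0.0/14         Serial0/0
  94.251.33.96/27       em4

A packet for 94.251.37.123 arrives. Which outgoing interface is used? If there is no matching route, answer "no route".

Serial0/0

Routes whose prefix contains 94.251.37.123:
  94.224.0.0/11 (94.224.0.0 - 94.255.255.255) -> em9
  94.248.0.0/13 (94.248.0.0 - 94.255.255.255) -> Vlan20
  94.248.0.0/14 (94.248.0.0 - 94.251.255.255) -> Serial0/0
More-specific entries that do NOT match:
  94.251.37.224/27 (94.251.37.224 - 94.251.37.255) does not contain 94.251.37.123
  94.251.33.96/27 (94.251.33.96 - 94.251.33.127) does not contain 94.251.37.123
  94.251.53.64/26 (94.251.53.64 - 94.251.53.127) does not contain 94.251.37.123
  94.251.37.0/26 (94.251.37.0 - 94.251.37.63) does not contain 94.251.37.123
  94.251.37.128/25 (94.251.37.128 - 94.251.37.255) does not contain 94.251.37.123
  94.251.96.0/19 (94.251.96.0 - 94.251.127.255) does not contain 94.251.37.123
  94.250.0.0/16 (94.250.0.0 - 94.250.255.255) does not contain 94.251.37.123
  94.248.0.0/15 (94.248.0.0 - 94.249.255.255) does not contain 94.251.37.123
Longest matching prefix is /14 -> interface Serial0/0.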